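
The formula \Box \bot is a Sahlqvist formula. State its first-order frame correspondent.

emptiness of R: \forall x \forall y \neg Rxy

□⊥ is valid iff no world has any successor (otherwise □⊥ fails at any world with one).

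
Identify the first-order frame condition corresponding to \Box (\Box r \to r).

Suppose □(□r→r) is valid. Take Rxy and set V(r)={w : Ryw}. Then at y, □r holds; since □(□r→r) at x, □r→r at y, so r at y, i.e. Ryy.
The converse is a direct semantic check.
So the correspondent is shift-reflexivity.

shift-reflexivity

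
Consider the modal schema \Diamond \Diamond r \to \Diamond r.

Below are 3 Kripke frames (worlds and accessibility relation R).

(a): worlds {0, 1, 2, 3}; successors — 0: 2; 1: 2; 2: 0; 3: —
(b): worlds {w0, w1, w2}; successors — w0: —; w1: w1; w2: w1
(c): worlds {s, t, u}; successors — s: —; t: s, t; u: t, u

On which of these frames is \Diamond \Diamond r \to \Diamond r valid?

(b)

This is the axiom for transitivity; its first-order frame correspondent is \forall x \forall y \forall z (Rxy \wedge Ryz \to Rxz).
(a): fails — R12 and R20 but not R10.
(b): ✓.
(c): fails — Rut and Rts but not Rus.
Valid on: (b).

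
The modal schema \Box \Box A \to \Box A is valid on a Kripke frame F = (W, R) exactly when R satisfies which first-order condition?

density: \forall x \forall y (Rxy \to \exists z (Rxz \wedge Rzy))

Suppose □□A→□A is valid. Take Rxy and set V(A)={w : xR²w}. Then □□A at x, so □A at x, so A at y, i.e. ∃z(Rxz∧Rzy).
The converse is a direct semantic check.
Frame condition: \forall x \forall y (Rxy \to \exists z (Rxz \wedge Rzy)).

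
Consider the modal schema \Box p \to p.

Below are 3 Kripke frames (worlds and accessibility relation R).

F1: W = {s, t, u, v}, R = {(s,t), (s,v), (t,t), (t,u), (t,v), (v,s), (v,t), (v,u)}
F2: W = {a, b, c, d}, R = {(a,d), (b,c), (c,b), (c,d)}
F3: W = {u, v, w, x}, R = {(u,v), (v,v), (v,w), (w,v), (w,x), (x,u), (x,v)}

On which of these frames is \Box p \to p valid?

Frame correspondent (Sahlqvist): \forall x Rxx — i.e. reflexivity.
F1: fails — world s does not see itself.
F2: fails — world a does not see itself.
F3: fails — world u does not see itself.
Valid on no frame.

none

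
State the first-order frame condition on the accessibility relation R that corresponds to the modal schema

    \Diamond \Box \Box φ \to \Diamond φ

\forall x \forall y (xRy \to \exists w (y R^2 w \wedge xRw))

This is a Sahlqvist (Geach-type) schema ◇^1□^2φ → □^0◇^1φ.
Minimal-valuation argument: fix x; take any y with xR^1y and any z with xR^0z. Set V(φ) to the set of worlds R-reachable from y in exactly 2 steps. Then □^2φ holds at y, so the antecedent holds at x; validity forces ◇^1φ at z, giving a w with zR^1w and yR^2w.
First-order correspondent: \forall x \forall y (xRy \to \exists w (y R^2 w \wedge xRw)).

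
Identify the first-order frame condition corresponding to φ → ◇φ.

Reflexivity

This schema is equivalent to the T axiom □φ → φ.
Its frame correspondent is reflexivity — ∀x Rxx.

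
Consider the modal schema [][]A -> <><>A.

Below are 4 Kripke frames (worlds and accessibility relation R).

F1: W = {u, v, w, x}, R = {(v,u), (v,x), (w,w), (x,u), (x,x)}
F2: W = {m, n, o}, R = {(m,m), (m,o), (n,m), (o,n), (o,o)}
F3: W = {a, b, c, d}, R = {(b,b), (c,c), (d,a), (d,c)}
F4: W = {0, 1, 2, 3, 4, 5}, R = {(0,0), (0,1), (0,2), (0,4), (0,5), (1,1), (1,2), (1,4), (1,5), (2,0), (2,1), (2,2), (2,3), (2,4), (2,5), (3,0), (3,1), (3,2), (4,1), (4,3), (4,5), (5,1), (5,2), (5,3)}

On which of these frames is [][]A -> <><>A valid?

F2, F4

The schema corresponds to a generalized confluence (Geach) condition: forall x exists w (x R^2 w & x R^2 w).
F1: fails — at u but no t with uR²t and uR²t.
F2: condition met.
F3: fails — at a but no w with aR²w and aR²w.
F4: condition met.
Valid on: F2, F4.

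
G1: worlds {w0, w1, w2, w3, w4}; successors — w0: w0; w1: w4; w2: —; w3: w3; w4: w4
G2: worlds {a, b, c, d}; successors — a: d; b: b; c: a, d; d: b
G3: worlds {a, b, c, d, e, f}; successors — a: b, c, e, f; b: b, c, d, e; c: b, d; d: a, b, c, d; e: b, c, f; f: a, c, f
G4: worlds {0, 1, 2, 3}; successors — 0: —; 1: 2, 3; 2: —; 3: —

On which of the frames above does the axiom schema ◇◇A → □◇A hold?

G1, G4

This is the axiom for a generalized confluence (Geach) condition; its first-order frame correspondent is ∀x ∀y ∀z ((xR²y ∧ xRz) → ∃w (y = w ∧ zRw)).
G1: satisfies the condition.
G2: fails — cR²b, cRa but no w with b=w and aRw.
G3: fails — aR²a, aRb but no w with a=w and bRw.
G4: satisfies the condition.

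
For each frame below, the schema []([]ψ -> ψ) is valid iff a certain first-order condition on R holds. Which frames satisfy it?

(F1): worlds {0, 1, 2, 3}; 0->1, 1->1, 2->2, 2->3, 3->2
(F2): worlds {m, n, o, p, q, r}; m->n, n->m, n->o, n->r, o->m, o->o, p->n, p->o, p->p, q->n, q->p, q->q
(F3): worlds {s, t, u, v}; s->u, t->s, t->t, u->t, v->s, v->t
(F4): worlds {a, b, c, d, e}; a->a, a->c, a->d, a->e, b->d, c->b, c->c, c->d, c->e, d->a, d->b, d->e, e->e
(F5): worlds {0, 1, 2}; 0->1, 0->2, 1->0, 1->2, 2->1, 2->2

The schema corresponds to shift-reflexivity: forall x forall y (Rxy -> Ryy).
(F1): fails — R23 but not R33.
(F2): fails — Rnr but not Rrr.
(F3): fails — Rvs but not Rss.
(F4): fails — Rcd but not Rdd.
(F5): fails — R10 but not R00.

none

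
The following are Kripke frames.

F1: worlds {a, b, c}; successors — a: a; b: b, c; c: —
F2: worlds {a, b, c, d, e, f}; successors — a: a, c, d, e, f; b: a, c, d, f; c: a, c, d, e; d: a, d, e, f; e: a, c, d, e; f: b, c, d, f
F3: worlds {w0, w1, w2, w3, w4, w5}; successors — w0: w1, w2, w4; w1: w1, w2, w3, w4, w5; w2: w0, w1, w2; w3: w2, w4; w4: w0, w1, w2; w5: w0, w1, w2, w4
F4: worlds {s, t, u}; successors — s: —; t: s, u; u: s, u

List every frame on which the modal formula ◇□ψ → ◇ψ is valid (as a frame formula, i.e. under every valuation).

F2, F3

This is the axiom for a generalized confluence (Geach) condition; its first-order frame correspondent is ∀x ∀y (xRy → ∃w (yRw ∧ xRw)).
F1: fails — bRc but no w with cRw and bRw.
F2: satisfies the condition.
F3: satisfies the condition.
F4: fails — tRs but no w with sRw and tRw.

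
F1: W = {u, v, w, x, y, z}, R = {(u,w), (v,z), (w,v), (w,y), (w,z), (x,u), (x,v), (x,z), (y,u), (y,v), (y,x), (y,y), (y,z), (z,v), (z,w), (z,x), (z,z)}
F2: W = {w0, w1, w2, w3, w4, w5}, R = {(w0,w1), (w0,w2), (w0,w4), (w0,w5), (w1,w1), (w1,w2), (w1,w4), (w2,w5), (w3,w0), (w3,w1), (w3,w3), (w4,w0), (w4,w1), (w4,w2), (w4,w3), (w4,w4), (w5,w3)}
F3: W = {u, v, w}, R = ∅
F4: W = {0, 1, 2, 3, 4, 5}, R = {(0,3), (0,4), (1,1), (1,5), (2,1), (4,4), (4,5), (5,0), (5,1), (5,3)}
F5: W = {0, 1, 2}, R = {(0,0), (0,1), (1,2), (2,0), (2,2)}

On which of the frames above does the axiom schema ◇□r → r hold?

The schema corresponds to symmetry: ∀x ∀y (Rxy → Ryx).
F1: fails — Ryx but not Rxy.
F2: fails — Rw1w2 but not Rw2w1.
F3: ✓.
F4: fails — R45 but not R54.
F5: fails — R12 but not R21.
Valid on: F3.

F3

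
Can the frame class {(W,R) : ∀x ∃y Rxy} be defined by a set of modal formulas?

Definable; □q → ◇q defines it

The condition is seriality. A defining modal formula is □q → ◇q.
Suppose □q→◇q is valid. At any x set V(q)=W. Then □q at x, so ◇q at x, so x has a successor.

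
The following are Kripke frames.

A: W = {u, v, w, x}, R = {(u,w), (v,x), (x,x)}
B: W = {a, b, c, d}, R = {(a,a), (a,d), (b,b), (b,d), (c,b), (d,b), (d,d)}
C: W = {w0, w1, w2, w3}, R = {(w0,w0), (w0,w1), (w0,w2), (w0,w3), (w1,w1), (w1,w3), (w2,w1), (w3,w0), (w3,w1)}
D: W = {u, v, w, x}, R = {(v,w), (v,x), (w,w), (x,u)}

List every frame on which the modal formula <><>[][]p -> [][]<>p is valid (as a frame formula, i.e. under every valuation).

The schema corresponds to a generalized confluence (Geach) condition: forall x forall y forall z ((x R^2 y & x R^2 z) -> exists w (y R^2 w & zRw)).
A: condition met.
B: condition met.
C: condition met.
D: fails — vR²u, vR²u but no t with uR²t and uRt.

A, B, C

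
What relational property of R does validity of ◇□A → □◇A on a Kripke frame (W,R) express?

Suppose ◇□A→□◇A is valid. Take Rxy, Rxz and set V(A)={w : Ryw}. Then □A at y so ◇□A at x, so □◇A at x, so ◇A at z, giving w with Rzw and Ryw.

convergence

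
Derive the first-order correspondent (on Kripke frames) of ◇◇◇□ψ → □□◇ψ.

∀x ∀y ∀z ((xR³y ∧ xR²z) → ∃w (yRw ∧ zRw))

This is a Sahlqvist (Geach-type) schema ◇^3□^1ψ → □^2◇^1ψ.
Minimal-valuation argument: fix x; take any y with xR^3y and any z with xR^2z. Set V(ψ) to the set of worlds R-reachable from y in exactly 1 step. Then □^1ψ holds at y, so the antecedent holds at x; validity forces ◇^1ψ at z, giving a w with zR^1w and yR^1w.
First-order correspondent: ∀x ∀y ∀z ((xR³y ∧ xR²z) → ∃w (yRw ∧ zRw)).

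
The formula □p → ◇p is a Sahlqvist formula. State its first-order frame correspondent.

This is the D axiom.
Its frame correspondent is seriality — ∀x ∃y Rxy.

Seriality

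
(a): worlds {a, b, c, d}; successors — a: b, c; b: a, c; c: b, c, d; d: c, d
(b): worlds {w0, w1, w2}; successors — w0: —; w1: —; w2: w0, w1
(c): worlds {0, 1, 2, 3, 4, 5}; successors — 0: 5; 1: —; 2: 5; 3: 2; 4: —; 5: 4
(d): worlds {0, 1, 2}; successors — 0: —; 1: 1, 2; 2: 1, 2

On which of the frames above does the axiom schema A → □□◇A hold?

(b), (d)

This is the axiom for a generalized confluence (Geach) condition; its first-order frame correspondent is ∀x ∀z (xR²z → ∃w (x = w ∧ zRw)).
(a): fails — aR²a but no w with a=w and aRw.
(b): satisfies the condition.
(c): fails — 0R²4 but no w with 0=w and 4Rw.
(d): satisfies the condition.
Valid on: (b), (d).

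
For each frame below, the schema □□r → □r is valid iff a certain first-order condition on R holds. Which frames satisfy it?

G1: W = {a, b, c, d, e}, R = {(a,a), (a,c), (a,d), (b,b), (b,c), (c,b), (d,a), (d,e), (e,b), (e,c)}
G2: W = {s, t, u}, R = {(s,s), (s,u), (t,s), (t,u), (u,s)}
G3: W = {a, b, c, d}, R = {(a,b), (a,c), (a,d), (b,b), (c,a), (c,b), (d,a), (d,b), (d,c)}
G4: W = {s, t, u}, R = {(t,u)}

G2

This is the axiom for density; its first-order frame correspondent is ∀x ∀y (Rxy → ∃z (Rxz ∧ Rzy)).
G1: fails — Rde but no z with Rdz and Rze.
G2: condition met.
G3: fails — Rca but no z with Rcz and Rza.
G4: fails — Rtu but no z with Rtz and Rzu.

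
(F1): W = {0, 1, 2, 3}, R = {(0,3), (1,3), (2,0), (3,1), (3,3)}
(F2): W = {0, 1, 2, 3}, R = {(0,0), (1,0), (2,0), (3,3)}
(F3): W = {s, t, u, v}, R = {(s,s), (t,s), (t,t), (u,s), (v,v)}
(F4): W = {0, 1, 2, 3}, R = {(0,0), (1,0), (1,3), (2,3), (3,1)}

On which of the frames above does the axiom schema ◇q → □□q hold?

The schema corresponds to a generalized confluence (Geach) condition: ∀x ∀y ∀z ((xRy ∧ xR²z) → ∃w (y = w ∧ z = w)).
(F1): fails — 0R3, 0R²1 but 3 ≠ 1.
(F2): satisfies the condition.
(F3): fails — tRs, tR²t but s ≠ t.
(F4): fails — 1R0, 1R²1 but 0 ≠ 1.

(F2)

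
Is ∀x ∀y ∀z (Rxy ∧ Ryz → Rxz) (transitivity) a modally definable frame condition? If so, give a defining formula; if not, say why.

Yes, by □p → □□p

The condition is transitivity. A defining modal formula is □p → □□p.
Suppose □p→□□p is valid. Take Rxy, Ryz and set V(p)={w : Rxw}. Then □p at x, so □□p at x, so □p at y, so p at z, i.e. Rxz.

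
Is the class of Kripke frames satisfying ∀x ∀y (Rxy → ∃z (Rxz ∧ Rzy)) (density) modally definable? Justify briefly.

Definable; □□p → □p defines it

Yes: it is density, defined by the C4 schema □□p → □p.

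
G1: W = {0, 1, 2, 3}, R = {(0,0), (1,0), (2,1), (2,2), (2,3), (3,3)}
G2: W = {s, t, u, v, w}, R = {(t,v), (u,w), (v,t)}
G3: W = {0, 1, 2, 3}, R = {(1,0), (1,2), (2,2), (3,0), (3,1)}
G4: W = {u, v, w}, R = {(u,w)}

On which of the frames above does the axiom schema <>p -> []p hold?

Frame correspondent (Sahlqvist): forall x forall y forall z (Rxy & Rxz -> y = z) — i.e. partial functionality.
G1: fails — 2 sees both 1 and 2.
G2: holds.
G3: fails — 1 sees both 0 and 2.
G4: holds.

G2, G4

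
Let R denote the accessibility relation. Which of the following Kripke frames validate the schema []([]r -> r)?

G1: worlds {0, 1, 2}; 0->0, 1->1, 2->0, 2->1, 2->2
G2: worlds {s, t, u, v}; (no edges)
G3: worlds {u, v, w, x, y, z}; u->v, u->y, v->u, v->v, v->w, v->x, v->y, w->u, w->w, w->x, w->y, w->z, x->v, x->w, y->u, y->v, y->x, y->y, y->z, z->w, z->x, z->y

G1, G2

The schema corresponds to shift-reflexivity: forall x forall y (Rxy -> Ryy).
G1: satisfies the condition.
G2: satisfies the condition.
G3: fails — Ryx but not Rxx.
Valid on: G1, G2.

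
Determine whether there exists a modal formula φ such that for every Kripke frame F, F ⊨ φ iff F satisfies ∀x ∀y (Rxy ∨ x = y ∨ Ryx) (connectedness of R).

No

Any modally definable frame class is closed under disjoint unions.
Take 2 disjoint single-world reflexive frames: each is trivially connected, but their disjoint union has 2 worlds with no edge between distinct components, so it is not connected.
So no modal formula (or set of formulas) defines exactly the connected frames.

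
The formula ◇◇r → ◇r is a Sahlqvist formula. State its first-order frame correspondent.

Equivalently (dual form): □r → □□r.
Suppose □r→□□r is valid. Take Rxy, Ryz and set V(r)={w : Rxw}. Then □r at x, so □□r at x, so □r at y, so r at z, i.e. Rxz.

transitivity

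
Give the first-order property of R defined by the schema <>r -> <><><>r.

This is a Sahlqvist (Geach-type) schema ◇^1□^0r → □^0◇^3r.
First-order correspondent: forall x forall y (xRy -> exists w (y = w & x R^3 w)).

forall x forall y (xRy -> exists w (y = w & x R^3 w))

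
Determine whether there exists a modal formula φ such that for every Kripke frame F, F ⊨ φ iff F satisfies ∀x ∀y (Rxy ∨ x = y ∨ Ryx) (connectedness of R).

Not modally definable

Modal frame validity is preserved under disjoint unions.
Take 2 disjoint single-world reflexive frames: each is trivially connected, but their disjoint union has 2 worlds with no edge between distinct components, so it is not connected.
So the class is not modally definable.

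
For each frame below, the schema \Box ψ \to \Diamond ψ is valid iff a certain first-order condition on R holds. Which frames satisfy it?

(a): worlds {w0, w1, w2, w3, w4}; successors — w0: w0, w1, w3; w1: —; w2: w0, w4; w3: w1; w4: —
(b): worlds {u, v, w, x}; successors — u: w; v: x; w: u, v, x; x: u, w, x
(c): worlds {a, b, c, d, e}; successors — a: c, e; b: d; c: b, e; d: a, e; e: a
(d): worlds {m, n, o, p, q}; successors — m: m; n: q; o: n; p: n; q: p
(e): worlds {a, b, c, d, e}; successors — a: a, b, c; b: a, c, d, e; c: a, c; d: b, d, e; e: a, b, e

(b), (c), (d), (e)

The schema corresponds to seriality: \forall x \exists y Rxy.
(a): fails — world w1 has no successor.
(b): satisfies the condition.
(c): satisfies the condition.
(d): satisfies the condition.
(e): satisfies the condition.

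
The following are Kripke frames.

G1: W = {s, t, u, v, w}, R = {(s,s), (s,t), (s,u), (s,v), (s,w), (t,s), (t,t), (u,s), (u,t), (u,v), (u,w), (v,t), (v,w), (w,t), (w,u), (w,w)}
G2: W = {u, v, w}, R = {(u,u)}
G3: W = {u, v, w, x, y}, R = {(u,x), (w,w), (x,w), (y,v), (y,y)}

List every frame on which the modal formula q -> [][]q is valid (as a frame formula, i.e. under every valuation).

The schema corresponds to a generalized confluence (Geach) condition: forall x forall z (x R^2 z -> exists w (x = w & z = w)).
G1: fails — sR²t but s ≠ t.
G2: condition met.
G3: fails — uR²w but u ≠ w.
Valid on: G2.

G2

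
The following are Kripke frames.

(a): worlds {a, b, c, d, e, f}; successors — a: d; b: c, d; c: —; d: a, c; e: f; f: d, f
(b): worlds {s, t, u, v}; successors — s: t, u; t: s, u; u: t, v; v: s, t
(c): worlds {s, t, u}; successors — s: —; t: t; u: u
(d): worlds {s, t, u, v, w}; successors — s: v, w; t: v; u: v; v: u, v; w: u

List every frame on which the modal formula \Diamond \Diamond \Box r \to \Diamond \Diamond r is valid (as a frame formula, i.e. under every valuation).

(b), (c), (d)

The schema corresponds to a generalized confluence (Geach) condition: \forall x \forall y (x R^2 y \to \exists w (yRw \wedge x R^2 w)).
(a): fails — aR²a but no w with aRw and aR²w.
(b): satisfies the condition.
(c): satisfies the condition.
(d): satisfies the condition.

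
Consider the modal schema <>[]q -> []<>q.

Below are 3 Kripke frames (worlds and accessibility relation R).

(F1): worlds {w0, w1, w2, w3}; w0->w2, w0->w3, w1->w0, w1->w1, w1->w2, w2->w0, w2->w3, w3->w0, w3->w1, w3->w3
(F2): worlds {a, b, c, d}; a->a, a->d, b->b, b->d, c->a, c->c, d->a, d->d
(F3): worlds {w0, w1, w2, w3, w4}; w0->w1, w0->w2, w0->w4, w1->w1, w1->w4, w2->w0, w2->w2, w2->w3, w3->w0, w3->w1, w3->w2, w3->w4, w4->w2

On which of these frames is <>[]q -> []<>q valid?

(F1), (F2)

This is the axiom for convergence; its first-order frame correspondent is forall x forall y forall z (Rxy & Rxz -> exists w (Ryw & Rzw)).
(F1): ✓.
(F2): ✓.
(F3): fails — Rw0w4 and Rw0w1 but w4 and w1 have no common successor.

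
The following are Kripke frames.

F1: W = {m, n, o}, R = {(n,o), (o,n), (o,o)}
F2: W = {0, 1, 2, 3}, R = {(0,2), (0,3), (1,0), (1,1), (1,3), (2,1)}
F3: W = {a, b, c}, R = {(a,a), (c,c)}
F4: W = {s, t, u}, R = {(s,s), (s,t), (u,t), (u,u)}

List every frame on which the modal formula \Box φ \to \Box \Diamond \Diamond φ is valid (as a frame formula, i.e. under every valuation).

F1, F3

The schema corresponds to a generalized confluence (Geach) condition: \forall x \forall z (xRz \to \exists w (xRw \wedge z R^2 w)).
F1: satisfies the condition.
F2: fails — 0R3 but no w with 0Rw and 3R²w.
F3: satisfies the condition.
F4: fails — sRt but no w with sRw and tR²w.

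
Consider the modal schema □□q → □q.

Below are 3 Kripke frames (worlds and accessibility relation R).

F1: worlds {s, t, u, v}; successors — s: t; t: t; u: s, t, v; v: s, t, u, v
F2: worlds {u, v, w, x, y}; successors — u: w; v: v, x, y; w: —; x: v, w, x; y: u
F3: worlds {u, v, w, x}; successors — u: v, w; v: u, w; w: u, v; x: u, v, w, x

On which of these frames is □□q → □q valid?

The schema corresponds to density: ∀x ∀y (Rxy → ∃z (Rxz ∧ Rzy)).
F1: ✓.
F2: fails — Ruw but no z with Ruz and Rzw.
F3: ✓.

F1, F3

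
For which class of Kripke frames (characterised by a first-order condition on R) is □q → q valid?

Suppose □q→q is valid. At any x set V(q)={w : Rxw}. Then □q holds at x, so q holds at x, i.e. Rxx.
Conversely, on a frame with reflexivity the schema holds at every world under every valuation.
Frame condition: ∀x Rxx.

Reflexivity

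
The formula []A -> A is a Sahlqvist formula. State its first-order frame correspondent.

reflexivity

Suppose □A→A is valid. At any x set V(A)={w : Rxw}. Then □A holds at x, so A holds at x, i.e. Rxx.
Conversely, any frame satisfying forall x Rxx validates the schema.
Frame condition: forall x Rxx.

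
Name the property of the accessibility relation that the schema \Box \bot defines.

This is the Ver axiom.
Its frame correspondent is emptiness of R — \forall x \forall y \neg Rxy.

emptiness of R: \forall x \forall y \neg Rxy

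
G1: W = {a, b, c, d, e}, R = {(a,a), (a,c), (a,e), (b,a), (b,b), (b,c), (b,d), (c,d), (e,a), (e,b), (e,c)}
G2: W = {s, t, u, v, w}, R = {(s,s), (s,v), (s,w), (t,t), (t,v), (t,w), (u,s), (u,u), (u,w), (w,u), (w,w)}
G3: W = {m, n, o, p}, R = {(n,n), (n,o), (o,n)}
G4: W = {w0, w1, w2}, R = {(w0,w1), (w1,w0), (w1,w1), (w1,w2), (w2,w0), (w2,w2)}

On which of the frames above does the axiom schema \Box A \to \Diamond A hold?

G4

This is the axiom for seriality; its first-order frame correspondent is \forall x \exists y Rxy.
G1: fails — world d has no successor.
G2: fails — world v has no successor.
G3: fails — world m has no successor.
G4: condition met.
Valid on: G4.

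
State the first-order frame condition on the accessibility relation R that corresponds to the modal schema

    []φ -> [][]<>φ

forall x forall z (x R^2 z -> exists w (xRw & zRw))

This is a Sahlqvist (Geach-type) schema ◇^0□^1φ → □^2◇^1φ.
First-order correspondent: forall x forall z (x R^2 z -> exists w (xRw & zRw)).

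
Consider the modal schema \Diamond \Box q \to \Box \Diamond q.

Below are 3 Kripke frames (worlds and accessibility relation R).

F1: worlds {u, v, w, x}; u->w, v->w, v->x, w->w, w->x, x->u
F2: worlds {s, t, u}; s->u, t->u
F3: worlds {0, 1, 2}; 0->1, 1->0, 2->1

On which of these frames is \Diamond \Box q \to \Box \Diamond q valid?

F3

The schema corresponds to convergence: \forall x \forall y \forall z (Rxy \wedge Rxz \to \exists w (Ryw \wedge Rzw)).
F1: fails — Rvw and Rvx but w and x have no common successor.
F2: fails — Rsu and Rsu but u and u have no common successor.
F3: satisfies the condition.
Valid on: F3.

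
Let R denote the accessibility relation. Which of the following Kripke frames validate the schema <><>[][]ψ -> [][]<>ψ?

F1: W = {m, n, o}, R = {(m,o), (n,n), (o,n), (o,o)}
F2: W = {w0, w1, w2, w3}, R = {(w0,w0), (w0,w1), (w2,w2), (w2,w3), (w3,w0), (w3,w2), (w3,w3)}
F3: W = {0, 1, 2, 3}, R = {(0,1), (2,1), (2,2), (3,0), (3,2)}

Frame correspondent (Sahlqvist): forall x forall y forall z ((x R^2 y & x R^2 z) -> exists w (y R^2 w & zRw)) — i.e. a generalized confluence (Geach) condition.
F1: holds.
F2: fails — w0R²w0, w0R²w1 but no w with w0R²w and w1Rw.
F3: fails — 2R²1, 2R²1 but no w with 1R²w and 1Rw.

F1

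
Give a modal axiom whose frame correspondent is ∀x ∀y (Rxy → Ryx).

This is symmetry; the standard corresponding axiom is B: p → □◇p.
Suppose p→□◇p is valid. Take Rxy and set V(p)={x}. Then p at x, so □◇p at x, so ◇p at y, so some z with Ryz has p; z=x, i.e. Ryx.

p → □◇p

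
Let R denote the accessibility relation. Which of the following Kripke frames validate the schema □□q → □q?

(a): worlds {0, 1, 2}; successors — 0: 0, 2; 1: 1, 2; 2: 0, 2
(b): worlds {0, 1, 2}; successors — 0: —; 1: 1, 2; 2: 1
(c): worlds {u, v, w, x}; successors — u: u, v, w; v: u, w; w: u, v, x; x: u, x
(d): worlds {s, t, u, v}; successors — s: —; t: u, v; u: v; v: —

This is the axiom for density; its first-order frame correspondent is ∀x ∀y (Rxy → ∃z (Rxz ∧ Rzy)).
(a): ✓.
(b): ✓.
(c): ✓.
(d): fails — Rtu but no z with Rtz and Rzu.
Valid on: (a), (b), (c).

(a), (b), (c)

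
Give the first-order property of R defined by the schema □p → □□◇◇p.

∀x ∀z (xR²z → ∃w (xRw ∧ zR²w))

This is a Sahlqvist (Geach-type) schema ◇^0□^1p → □^2◇^2p.
Minimal-valuation argument: fix x; take any y with xR^0y and any z with xR^2z. Set V(p) to the set of worlds R-reachable from y in exactly 1 step. Then □^1p holds at y, so the antecedent holds at x; validity forces ◇^2p at z, giving a w with zR^2w and yR^1w.
First-order correspondent: ∀x ∀z (xR²z → ∃w (xRw ∧ zR²w)).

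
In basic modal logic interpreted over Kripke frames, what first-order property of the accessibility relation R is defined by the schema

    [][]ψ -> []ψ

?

density

Suppose □□ψ→□ψ is valid. Take Rxy and set V(ψ)={w : xR²w}. Then □□ψ at x, so □ψ at x, so ψ at y, i.e. ∃z(Rxz∧Rzy).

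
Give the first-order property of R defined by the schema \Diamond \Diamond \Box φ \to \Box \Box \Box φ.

\forall x \forall y \forall z ((x R^2 y \wedge x R^3 z) \to \exists w (yRw \wedge z = w))

This is a Sahlqvist (Geach-type) schema ◇^2□^1φ → □^3◇^0φ.
First-order correspondent: \forall x \forall y \forall z ((x R^2 y \wedge x R^3 z) \to \exists w (yRw \wedge z = w)).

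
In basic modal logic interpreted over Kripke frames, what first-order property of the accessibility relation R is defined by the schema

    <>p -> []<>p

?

Suppose ◇p→□◇p is valid. Take Rxy, Rxz and set V(p)={y}. Then ◇p at x, so □◇p at x, so ◇p at z, so some w with Rzw has p; w=y, i.e. Rzy. By symmetry of the argument, Ryz.

The Euclidean property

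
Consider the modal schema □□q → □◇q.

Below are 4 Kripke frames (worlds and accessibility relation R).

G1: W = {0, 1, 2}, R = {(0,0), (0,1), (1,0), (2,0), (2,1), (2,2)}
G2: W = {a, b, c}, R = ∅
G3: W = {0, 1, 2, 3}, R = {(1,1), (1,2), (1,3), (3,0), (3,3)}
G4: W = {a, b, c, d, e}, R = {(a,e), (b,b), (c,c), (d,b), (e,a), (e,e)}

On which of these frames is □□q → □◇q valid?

G1, G2, G4

This is the axiom for a generalized confluence (Geach) condition; its first-order frame correspondent is ∀x ∀z (xRz → ∃w (xR²w ∧ zRw)).
G1: condition met.
G2: condition met.
G3: fails — 1R2 but no w with 1R²w and 2Rw.
G4: condition met.
Valid on: G1, G2, G4.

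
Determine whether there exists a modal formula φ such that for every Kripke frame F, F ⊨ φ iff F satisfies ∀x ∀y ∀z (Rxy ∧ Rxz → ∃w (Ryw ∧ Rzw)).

The condition is convergence. A defining modal formula is ◇□r → □◇r.

Yes, by ◇□r → □◇r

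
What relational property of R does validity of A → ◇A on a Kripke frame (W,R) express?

Replacing A by ¬A and contraposing gives the equivalent schema □A → A.
Suppose □A→A is valid. At any x set V(A)={w : Rxw}. Then □A holds at x, so A holds at x, i.e. Rxx.
Conversely, any frame satisfying ∀x Rxx validates the schema.
So the correspondent is reflexivity.

Reflexivity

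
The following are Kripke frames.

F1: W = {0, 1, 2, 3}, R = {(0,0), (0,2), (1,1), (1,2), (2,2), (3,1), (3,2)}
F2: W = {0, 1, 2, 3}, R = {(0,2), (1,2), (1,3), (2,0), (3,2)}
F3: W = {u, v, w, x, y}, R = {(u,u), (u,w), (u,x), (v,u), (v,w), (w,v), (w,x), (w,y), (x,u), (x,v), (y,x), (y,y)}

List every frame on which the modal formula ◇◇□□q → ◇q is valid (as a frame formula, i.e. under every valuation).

F1, F3

The schema corresponds to a generalized confluence (Geach) condition: ∀x ∀y (xR²y → ∃w (yR²w ∧ xRw)).
F1: satisfies the condition.
F2: fails — 0R²0 but no w with 0R²w and 0Rw.
F3: satisfies the condition.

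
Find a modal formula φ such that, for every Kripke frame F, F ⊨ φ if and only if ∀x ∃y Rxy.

□p → ◇p

A defining formula is □p → ◇p (the D axiom).
Suppose □p→◇p is valid. At any x set V(p)=W. Then □p at x, so ◇p at x, so x has a successor.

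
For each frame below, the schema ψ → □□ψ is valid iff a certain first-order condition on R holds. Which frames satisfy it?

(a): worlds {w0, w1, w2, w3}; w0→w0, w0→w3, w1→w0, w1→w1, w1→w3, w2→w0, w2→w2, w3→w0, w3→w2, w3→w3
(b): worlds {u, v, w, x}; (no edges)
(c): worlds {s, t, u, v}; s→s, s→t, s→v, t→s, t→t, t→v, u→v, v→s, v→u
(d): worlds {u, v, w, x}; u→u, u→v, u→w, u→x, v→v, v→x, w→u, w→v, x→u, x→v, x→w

(b)

Frame correspondent (Sahlqvist): ∀x ∀z (xR²z → ∃w (x = w ∧ z = w)) — i.e. a generalized confluence (Geach) condition.
(a): fails — w0R²w2 but w0 ≠ w2.
(b): holds.
(c): fails — sR²t but s ≠ t.
(d): fails — uR²v but u ≠ v.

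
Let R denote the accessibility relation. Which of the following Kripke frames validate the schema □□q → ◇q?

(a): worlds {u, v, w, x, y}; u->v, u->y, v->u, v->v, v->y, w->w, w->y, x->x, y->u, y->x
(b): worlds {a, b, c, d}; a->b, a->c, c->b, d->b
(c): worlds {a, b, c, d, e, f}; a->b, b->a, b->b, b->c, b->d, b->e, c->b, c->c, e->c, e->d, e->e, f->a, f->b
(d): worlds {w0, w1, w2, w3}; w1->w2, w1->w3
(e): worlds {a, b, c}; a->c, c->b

(a)

The schema corresponds to a generalized confluence (Geach) condition: ∀x ∃w (xR²w ∧ xRw).
(a): condition met.
(b): fails — at b but no w with bR²w and bRw.
(c): fails — at d but no w with dR²w and dRw.
(d): fails — at w0 but no w with w0R²w and w0Rw.
(e): fails — at a but no w with aR²w and aRw.
Valid on: (a).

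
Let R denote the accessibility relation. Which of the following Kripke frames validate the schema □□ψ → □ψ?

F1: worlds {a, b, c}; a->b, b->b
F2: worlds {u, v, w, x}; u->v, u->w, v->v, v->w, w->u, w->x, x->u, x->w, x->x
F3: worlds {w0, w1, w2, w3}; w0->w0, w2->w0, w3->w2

This is the axiom for density; its first-order frame correspondent is ∀x ∀y (Rxy → ∃z (Rxz ∧ Rzy)).
F1: condition met.
F2: condition met.
F3: fails — Rw3w2 but no z with Rw3z and Rzw2.
Valid on: F1, F2.

F1, F2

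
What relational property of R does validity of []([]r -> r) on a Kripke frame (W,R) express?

Suppose □(□r→r) is valid. Take Rxy and set V(r)={w : Ryw}. Then at y, □r holds; since □(□r→r) at x, □r→r at y, so r at y, i.e. Ryy.

Shift-reflexivity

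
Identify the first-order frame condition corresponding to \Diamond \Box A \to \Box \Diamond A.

Suppose ◇□A→□◇A is valid. Take Rxy, Rxz and set V(A)={w : Ryw}. Then □A at y so ◇□A at x, so □◇A at x, so ◇A at z, giving w with Rzw and Ryw.
The converse is a direct semantic check.
So the correspondent is convergence.

convergence: \forall x \forall y \forall z (Rxy \wedge Rxz \to \exists w (Ryw \wedge Rzw))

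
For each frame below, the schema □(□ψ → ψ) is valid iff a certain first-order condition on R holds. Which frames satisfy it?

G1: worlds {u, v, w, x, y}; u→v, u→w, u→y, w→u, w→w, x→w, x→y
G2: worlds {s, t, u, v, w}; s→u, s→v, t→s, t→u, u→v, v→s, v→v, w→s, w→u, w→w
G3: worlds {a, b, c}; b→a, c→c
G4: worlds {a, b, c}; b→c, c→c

This is the axiom for shift-reflexivity; its first-order frame correspondent is ∀x ∀y (Rxy → Ryy).
G1: fails — Ruv but not Rvv.
G2: fails — Rwu but not Ruu.
G3: fails — Rba but not Raa.
G4: holds.
Valid on: G4.

G4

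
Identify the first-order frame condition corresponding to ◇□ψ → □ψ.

Equivalently (dual form): ◇ψ → □◇ψ.
Suppose ◇ψ→□◇ψ is valid. Take Rxy, Rxz and set V(ψ)={y}. Then ◇ψ at x, so □◇ψ at x, so ◇ψ at z, so some w with Rzw has ψ; w=y, i.e. Rzy. By symmetry of the argument, Ryz.
Conversely, on a frame with the Euclidean property the schema holds at every world under every valuation.
Frame condition: ∀x ∀y ∀z (Rxy ∧ Rxz → Ryz).

the Euclidean property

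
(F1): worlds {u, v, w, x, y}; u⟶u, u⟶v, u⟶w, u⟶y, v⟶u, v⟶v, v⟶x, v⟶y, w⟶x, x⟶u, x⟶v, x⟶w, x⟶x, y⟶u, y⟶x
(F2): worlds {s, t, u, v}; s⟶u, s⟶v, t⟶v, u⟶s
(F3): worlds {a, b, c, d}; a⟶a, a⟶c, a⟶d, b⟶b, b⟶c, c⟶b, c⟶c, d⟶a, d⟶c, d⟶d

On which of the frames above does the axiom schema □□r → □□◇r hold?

(F1), (F3)

The schema corresponds to a generalized confluence (Geach) condition: ∀x ∀z (xR²z → ∃w (xR²w ∧ zRw)).
(F1): satisfies the condition.
(F2): fails — sR²s but no w with sR²w and sRw.
(F3): satisfies the condition.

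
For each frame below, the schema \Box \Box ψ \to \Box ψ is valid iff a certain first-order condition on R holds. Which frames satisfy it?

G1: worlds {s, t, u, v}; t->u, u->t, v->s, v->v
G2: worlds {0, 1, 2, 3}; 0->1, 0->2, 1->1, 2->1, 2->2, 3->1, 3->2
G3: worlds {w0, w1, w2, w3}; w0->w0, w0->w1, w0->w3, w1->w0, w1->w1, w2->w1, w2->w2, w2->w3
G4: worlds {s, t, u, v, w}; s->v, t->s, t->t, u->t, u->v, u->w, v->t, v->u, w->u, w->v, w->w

G2, G3

This is the axiom for density; its first-order frame correspondent is \forall x \forall y (Rxy \to \exists z (Rxz \wedge Rzy)).
G1: fails — Rtu but no z with Rtz and Rzu.
G2: ✓.
G3: ✓.
G4: fails — Rvu but no z with Rvz and Rzu.
Valid on: G2, G3.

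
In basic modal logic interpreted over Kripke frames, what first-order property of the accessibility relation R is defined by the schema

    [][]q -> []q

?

density: forall x forall y (Rxy -> exists z (Rxz & Rzy))

This is the C4 axiom.
Its frame correspondent is density — forall x forall y (Rxy -> exists z (Rxz & Rzy)).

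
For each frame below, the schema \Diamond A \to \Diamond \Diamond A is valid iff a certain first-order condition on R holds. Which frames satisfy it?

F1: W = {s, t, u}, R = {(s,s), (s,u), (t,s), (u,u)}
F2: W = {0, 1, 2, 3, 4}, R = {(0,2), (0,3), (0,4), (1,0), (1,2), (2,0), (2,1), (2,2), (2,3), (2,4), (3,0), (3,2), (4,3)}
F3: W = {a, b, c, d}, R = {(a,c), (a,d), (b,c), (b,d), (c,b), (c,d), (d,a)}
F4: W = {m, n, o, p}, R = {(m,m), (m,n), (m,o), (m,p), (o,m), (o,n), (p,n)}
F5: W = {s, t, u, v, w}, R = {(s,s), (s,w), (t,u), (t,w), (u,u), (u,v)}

F1

Frame correspondent (Sahlqvist): \forall x \forall y (xRy \to \exists w (y = w \wedge x R^2 w)) — i.e. a generalized confluence (Geach) condition.
F1: satisfies the condition.
F2: fails — 4R3 but no w with 3=w and 4R²w.
F3: fails — aRc but no w with c=w and aR²w.
F4: fails — pRn but no w with n=w and pR²w.
F5: fails — tRw but no w* with w=w* and tR²w*.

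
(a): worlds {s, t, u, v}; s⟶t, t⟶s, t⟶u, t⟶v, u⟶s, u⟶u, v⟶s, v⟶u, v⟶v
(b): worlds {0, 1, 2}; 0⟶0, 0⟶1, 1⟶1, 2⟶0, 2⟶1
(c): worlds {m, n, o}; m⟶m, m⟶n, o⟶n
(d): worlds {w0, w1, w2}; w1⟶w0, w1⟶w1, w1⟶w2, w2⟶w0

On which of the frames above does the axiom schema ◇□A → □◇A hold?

Frame correspondent (Sahlqvist): ∀x ∀y ∀z (Rxy ∧ Rxz → ∃w (Ryw ∧ Rzw)) — i.e. convergence.
(a): fails — Rtv and Rts but v and s have no common successor.
(b): ✓.
(c): fails — Rmn and Rmn but n and n have no common successor.
(d): fails — Rw1w2 and Rw1w0 but w2 and w0 have no common successor.
Valid on: (b).

(b)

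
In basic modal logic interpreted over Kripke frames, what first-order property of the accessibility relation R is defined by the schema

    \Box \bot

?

emptiness of R: \forall x \forall y \neg Rxy

□⊥ is valid iff no world has any successor (otherwise □⊥ fails at any world with one).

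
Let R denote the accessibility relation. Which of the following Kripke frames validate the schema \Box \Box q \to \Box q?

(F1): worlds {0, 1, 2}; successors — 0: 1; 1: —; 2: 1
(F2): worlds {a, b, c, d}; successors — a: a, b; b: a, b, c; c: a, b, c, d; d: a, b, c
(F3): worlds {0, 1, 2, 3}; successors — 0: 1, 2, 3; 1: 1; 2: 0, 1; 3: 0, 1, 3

The schema corresponds to density: \forall x \forall y (Rxy \to \exists z (Rxz \wedge Rzy)).
(F1): fails — R01 but no z with R0z and Rz1.
(F2): ✓.
(F3): fails — R02 but no z with R0z and Rz2.
Valid on: (F2).

(F2)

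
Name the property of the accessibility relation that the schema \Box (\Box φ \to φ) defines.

shift-reflexivity: \forall x \forall y (Rxy \to Ryy)

Suppose □(□φ→φ) is valid. Take Rxy and set V(φ)={w : Ryw}. Then at y, □φ holds; since □(□φ→φ) at x, □φ→φ at y, so φ at y, i.e. Ryy.
The converse is a direct semantic check.
So the correspondent is shift-reflexivity.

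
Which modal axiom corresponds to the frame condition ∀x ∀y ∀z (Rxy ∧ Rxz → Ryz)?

◇q → □◇q

A defining formula is ◇q → □◇q (the 5 axiom).
Suppose ◇q→□◇q is valid. Take Rxy, Rxz and set V(q)={y}. Then ◇q at x, so □◇q at x, so ◇q at z, so some w with Rzw has q; w=y, i.e. Rzy. By symmetry of the argument, Ryz.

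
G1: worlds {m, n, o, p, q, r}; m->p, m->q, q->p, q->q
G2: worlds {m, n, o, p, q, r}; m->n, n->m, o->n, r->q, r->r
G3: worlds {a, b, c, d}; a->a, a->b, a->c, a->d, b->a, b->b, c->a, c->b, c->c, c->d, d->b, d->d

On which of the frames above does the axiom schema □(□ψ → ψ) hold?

G3

The schema corresponds to shift-reflexivity: ∀x ∀y (Rxy → Ryy).
G1: fails — Rqp but not Rpp.
G2: fails — Ron but not Rnn.
G3: condition met.
Valid on: G3.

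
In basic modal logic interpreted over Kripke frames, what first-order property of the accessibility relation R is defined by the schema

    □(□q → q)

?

Suppose □(□q→q) is valid. Take Rxy and set V(q)={w : Ryw}. Then at y, □q holds; since □(□q→q) at x, □q→q at y, so q at y, i.e. Ryy.

shift-reflexivity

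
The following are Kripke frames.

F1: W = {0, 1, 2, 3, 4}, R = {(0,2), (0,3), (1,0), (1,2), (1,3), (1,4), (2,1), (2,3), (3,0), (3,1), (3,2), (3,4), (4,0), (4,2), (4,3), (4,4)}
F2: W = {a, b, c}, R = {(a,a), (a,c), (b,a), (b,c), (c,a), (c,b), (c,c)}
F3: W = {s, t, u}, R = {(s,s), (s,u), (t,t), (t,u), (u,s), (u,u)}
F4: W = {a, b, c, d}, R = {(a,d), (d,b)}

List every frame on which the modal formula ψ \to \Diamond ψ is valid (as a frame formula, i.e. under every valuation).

F3

Frame correspondent (Sahlqvist): \forall x Rxx — i.e. reflexivity.
F1: fails — world 0 does not see itself.
F2: fails — world b does not see itself.
F3: satisfies the condition.
F4: fails — world a does not see itself.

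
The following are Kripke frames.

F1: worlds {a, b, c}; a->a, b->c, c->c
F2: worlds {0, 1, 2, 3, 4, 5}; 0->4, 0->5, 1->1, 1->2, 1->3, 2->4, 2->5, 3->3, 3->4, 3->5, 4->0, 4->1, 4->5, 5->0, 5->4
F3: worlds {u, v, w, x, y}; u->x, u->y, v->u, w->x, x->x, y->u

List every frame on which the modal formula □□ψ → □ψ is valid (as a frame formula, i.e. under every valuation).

F1, F2

This is the axiom for density; its first-order frame correspondent is ∀x ∀y (Rxy → ∃z (Rxz ∧ Rzy)).
F1: satisfies the condition.
F2: satisfies the condition.
F3: fails — Rvu but no z with Rvz and Rzu.
Valid on: F1, F2.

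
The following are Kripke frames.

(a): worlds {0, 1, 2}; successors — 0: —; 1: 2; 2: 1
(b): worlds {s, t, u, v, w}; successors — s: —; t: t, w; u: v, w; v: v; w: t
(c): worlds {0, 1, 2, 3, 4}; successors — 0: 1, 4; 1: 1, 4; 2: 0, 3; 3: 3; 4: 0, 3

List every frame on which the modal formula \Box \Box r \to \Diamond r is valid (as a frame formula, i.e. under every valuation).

(c)

Frame correspondent (Sahlqvist): \forall x \exists w (x R^2 w \wedge xRw) — i.e. a generalized confluence (Geach) condition.
(a): fails — at 0 but no w with 0R²w and 0Rw.
(b): fails — at s but no w* with sR²w* and sRw*.
(c): condition met.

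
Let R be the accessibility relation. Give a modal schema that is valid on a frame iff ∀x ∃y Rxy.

□r → ◇r

A defining formula is □r → ◇r (the D axiom).
Suppose □r→◇r is valid. At any x set V(r)=W. Then □r at x, so ◇r at x, so x has a successor.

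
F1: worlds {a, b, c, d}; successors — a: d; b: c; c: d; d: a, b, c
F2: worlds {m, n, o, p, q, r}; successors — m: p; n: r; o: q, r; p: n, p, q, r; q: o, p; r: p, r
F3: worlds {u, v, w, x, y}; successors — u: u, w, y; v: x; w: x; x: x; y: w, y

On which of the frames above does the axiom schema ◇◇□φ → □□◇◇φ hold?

F2

The schema corresponds to a generalized confluence (Geach) condition: ∀x ∀y ∀z ((xR²y ∧ xR²z) → ∃w (yRw ∧ zR²w)).
F1: fails — aR²a, aR²a but no w with aRw and aR²w.
F2: satisfies the condition.
F3: fails — uR²u, uR²w but no t with uRt and wR²t.
Valid on: F2.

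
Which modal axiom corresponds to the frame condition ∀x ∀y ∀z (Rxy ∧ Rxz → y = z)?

◇r → □r

This is partial functionality; the standard corresponding axiom is CD: ◇r → □r.
Suppose ◇r→□r is valid. Take Rxy, Rxz and set V(r)={y}. Then ◇r at x, so □r at x, so r at z, i.e. z=y.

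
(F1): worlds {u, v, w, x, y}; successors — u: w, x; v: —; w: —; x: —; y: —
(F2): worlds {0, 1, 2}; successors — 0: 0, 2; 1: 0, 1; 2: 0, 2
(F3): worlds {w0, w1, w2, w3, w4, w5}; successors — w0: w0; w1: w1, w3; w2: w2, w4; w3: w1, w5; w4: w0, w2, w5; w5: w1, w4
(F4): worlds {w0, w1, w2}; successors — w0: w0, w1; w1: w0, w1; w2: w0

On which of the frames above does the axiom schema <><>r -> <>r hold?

Frame correspondent (Sahlqvist): forall x forall y forall z (Rxy & Ryz -> Rxz) — i.e. transitivity.
(F1): satisfies the condition.
(F2): fails — R10 and R02 but not R12.
(F3): fails — Rw2w4 and Rw4w5 but not Rw2w5.
(F4): fails — Rw2w0 and Rw0w1 but not Rw2w1.

(F1)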